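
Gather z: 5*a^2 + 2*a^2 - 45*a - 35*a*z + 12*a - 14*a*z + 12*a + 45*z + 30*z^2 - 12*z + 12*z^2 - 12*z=7*a^2 - 21*a + 42*z^2 + z*(21 - 49*a)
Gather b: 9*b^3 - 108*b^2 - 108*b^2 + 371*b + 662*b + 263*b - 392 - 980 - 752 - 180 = 9*b^3 - 216*b^2 + 1296*b - 2304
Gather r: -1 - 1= -2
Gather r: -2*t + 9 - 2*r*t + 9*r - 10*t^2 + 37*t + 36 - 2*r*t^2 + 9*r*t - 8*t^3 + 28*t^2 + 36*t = r*(-2*t^2 + 7*t + 9) - 8*t^3 + 18*t^2 + 71*t + 45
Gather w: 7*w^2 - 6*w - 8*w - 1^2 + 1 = 7*w^2 - 14*w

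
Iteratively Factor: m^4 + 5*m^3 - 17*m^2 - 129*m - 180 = (m + 4)*(m^3 + m^2 - 21*m - 45) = (m + 3)*(m + 4)*(m^2 - 2*m - 15) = (m + 3)^2*(m + 4)*(m - 5)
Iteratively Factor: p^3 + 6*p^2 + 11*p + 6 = (p + 3)*(p^2 + 3*p + 2) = (p + 1)*(p + 3)*(p + 2)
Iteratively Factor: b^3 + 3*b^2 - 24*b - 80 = (b + 4)*(b^2 - b - 20) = (b - 5)*(b + 4)*(b + 4)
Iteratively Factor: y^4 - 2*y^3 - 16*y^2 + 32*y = (y - 2)*(y^3 - 16*y) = (y - 2)*(y + 4)*(y^2 - 4*y) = y*(y - 2)*(y + 4)*(y - 4)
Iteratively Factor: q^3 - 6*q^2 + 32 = (q + 2)*(q^2 - 8*q + 16) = (q - 4)*(q + 2)*(q - 4)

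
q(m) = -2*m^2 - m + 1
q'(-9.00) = 35.00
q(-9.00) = -152.00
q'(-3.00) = 11.00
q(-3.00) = -14.00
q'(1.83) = -8.32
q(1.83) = -7.53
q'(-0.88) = 2.52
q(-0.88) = 0.33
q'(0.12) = -1.48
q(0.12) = 0.85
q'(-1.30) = 4.20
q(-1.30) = -1.08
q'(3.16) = -13.64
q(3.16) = -22.13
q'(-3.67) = 13.68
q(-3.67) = -22.27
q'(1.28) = -6.12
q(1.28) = -3.56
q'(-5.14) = 19.56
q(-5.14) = -46.70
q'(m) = -4*m - 1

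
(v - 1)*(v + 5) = v^2 + 4*v - 5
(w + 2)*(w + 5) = w^2 + 7*w + 10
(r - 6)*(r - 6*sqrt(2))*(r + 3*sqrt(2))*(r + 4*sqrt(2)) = r^4 - 6*r^3 + sqrt(2)*r^3 - 60*r^2 - 6*sqrt(2)*r^2 - 144*sqrt(2)*r + 360*r + 864*sqrt(2)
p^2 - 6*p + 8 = (p - 4)*(p - 2)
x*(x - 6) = x^2 - 6*x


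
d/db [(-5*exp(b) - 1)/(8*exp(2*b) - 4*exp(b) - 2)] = (20*exp(2*b) + 8*exp(b) + 3)*exp(b)/(2*(16*exp(4*b) - 16*exp(3*b) - 4*exp(2*b) + 4*exp(b) + 1))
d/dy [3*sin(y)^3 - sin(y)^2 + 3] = (9*sin(y) - 2)*sin(y)*cos(y)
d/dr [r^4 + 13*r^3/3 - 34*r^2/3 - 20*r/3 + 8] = 4*r^3 + 13*r^2 - 68*r/3 - 20/3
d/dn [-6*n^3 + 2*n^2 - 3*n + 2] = -18*n^2 + 4*n - 3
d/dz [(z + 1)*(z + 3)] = 2*z + 4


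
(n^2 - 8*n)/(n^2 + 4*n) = (n - 8)/(n + 4)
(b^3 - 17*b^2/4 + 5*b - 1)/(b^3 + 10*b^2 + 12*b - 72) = (4*b^2 - 9*b + 2)/(4*(b^2 + 12*b + 36))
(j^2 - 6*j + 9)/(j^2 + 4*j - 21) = (j - 3)/(j + 7)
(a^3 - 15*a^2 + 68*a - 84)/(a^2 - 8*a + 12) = a - 7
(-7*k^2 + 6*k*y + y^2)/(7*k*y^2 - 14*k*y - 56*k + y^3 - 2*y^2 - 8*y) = (-k + y)/(y^2 - 2*y - 8)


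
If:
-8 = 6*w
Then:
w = -4/3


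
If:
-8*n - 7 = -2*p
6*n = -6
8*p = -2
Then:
No Solution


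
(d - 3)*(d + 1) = d^2 - 2*d - 3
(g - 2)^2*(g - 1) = g^3 - 5*g^2 + 8*g - 4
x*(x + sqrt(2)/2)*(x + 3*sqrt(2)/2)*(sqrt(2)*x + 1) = sqrt(2)*x^4 + 5*x^3 + 7*sqrt(2)*x^2/2 + 3*x/2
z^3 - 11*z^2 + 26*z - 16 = (z - 8)*(z - 2)*(z - 1)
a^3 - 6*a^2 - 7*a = a*(a - 7)*(a + 1)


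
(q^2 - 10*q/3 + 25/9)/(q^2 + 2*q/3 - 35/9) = (3*q - 5)/(3*q + 7)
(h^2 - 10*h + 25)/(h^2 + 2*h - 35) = (h - 5)/(h + 7)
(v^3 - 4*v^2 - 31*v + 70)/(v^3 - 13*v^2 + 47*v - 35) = (v^2 + 3*v - 10)/(v^2 - 6*v + 5)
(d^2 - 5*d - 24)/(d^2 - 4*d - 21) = (d - 8)/(d - 7)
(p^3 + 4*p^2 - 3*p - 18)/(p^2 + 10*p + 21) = (p^2 + p - 6)/(p + 7)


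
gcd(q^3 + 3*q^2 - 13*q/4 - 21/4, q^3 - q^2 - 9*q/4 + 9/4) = q - 3/2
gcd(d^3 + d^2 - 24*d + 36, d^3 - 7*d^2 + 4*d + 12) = d - 2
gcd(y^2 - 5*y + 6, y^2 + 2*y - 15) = y - 3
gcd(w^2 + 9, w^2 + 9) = w^2 + 9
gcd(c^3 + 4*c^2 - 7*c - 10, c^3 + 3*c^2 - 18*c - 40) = c + 5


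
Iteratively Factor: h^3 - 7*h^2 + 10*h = (h - 2)*(h^2 - 5*h) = (h - 5)*(h - 2)*(h)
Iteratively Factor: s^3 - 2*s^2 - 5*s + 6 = (s - 3)*(s^2 + s - 2) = (s - 3)*(s + 2)*(s - 1)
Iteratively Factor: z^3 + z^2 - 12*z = (z)*(z^2 + z - 12) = z*(z + 4)*(z - 3)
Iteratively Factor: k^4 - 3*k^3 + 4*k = (k + 1)*(k^3 - 4*k^2 + 4*k) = (k - 2)*(k + 1)*(k^2 - 2*k) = k*(k - 2)*(k + 1)*(k - 2)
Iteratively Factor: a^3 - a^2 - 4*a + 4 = (a + 2)*(a^2 - 3*a + 2) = (a - 2)*(a + 2)*(a - 1)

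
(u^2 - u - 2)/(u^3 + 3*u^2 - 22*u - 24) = (u - 2)/(u^2 + 2*u - 24)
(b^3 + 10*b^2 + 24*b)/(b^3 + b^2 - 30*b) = (b + 4)/(b - 5)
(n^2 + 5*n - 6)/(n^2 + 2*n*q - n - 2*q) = (n + 6)/(n + 2*q)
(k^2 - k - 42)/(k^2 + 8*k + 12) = (k - 7)/(k + 2)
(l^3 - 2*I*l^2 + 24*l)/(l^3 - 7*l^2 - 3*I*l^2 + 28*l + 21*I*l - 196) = l*(l - 6*I)/(l^2 - 7*l*(1 + I) + 49*I)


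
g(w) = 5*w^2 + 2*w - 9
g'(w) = 10*w + 2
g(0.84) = -3.79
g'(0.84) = 10.40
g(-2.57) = 18.88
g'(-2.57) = -23.70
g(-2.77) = 23.82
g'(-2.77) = -25.70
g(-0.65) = -8.19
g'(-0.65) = -4.50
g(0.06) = -8.86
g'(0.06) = 2.60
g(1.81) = 11.00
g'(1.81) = 20.10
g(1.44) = 4.25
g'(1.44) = 16.40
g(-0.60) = -8.40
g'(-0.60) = -4.00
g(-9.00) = 378.00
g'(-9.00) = -88.00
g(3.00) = 42.00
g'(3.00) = 32.00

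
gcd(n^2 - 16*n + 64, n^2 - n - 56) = n - 8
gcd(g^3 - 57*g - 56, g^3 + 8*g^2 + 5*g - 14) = g + 7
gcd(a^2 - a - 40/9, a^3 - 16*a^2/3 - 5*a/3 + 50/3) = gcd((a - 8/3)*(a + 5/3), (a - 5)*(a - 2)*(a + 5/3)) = a + 5/3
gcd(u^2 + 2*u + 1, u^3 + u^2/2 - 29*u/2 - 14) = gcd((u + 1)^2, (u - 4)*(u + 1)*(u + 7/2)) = u + 1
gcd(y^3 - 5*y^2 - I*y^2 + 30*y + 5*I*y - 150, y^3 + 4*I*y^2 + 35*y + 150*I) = y^2 - I*y + 30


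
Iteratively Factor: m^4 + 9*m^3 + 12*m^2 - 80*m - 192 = (m + 4)*(m^3 + 5*m^2 - 8*m - 48) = (m - 3)*(m + 4)*(m^2 + 8*m + 16) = (m - 3)*(m + 4)^2*(m + 4)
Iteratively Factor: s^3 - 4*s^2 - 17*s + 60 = (s + 4)*(s^2 - 8*s + 15) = (s - 3)*(s + 4)*(s - 5)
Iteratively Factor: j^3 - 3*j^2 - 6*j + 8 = (j + 2)*(j^2 - 5*j + 4) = (j - 1)*(j + 2)*(j - 4)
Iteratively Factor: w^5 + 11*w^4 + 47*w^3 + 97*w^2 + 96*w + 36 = (w + 2)*(w^4 + 9*w^3 + 29*w^2 + 39*w + 18) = (w + 2)^2*(w^3 + 7*w^2 + 15*w + 9) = (w + 2)^2*(w + 3)*(w^2 + 4*w + 3) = (w + 2)^2*(w + 3)^2*(w + 1)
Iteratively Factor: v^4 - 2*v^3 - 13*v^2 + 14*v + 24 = (v - 4)*(v^3 + 2*v^2 - 5*v - 6) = (v - 4)*(v + 1)*(v^2 + v - 6) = (v - 4)*(v + 1)*(v + 3)*(v - 2)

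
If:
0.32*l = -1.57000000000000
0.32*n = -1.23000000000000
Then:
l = -4.91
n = -3.84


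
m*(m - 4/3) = m^2 - 4*m/3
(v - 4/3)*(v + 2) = v^2 + 2*v/3 - 8/3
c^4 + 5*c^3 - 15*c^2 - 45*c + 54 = (c - 3)*(c - 1)*(c + 3)*(c + 6)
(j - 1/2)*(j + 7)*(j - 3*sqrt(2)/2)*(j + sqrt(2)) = j^4 - sqrt(2)*j^3/2 + 13*j^3/2 - 13*j^2/2 - 13*sqrt(2)*j^2/4 - 39*j/2 + 7*sqrt(2)*j/4 + 21/2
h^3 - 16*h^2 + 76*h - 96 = (h - 8)*(h - 6)*(h - 2)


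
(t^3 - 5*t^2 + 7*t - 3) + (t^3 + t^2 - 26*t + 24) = 2*t^3 - 4*t^2 - 19*t + 21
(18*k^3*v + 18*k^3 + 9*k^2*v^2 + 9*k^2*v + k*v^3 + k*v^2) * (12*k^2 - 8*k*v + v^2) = 216*k^5*v + 216*k^5 - 36*k^4*v^2 - 36*k^4*v - 42*k^3*v^3 - 42*k^3*v^2 + k^2*v^4 + k^2*v^3 + k*v^5 + k*v^4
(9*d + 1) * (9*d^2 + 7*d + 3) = 81*d^3 + 72*d^2 + 34*d + 3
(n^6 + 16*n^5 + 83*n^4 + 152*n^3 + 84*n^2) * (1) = n^6 + 16*n^5 + 83*n^4 + 152*n^3 + 84*n^2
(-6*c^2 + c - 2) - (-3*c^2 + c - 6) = 4 - 3*c^2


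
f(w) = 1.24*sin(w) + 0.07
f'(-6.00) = 1.19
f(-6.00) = 0.42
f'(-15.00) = -0.94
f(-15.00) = -0.74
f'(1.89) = -0.39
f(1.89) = 1.25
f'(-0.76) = 0.90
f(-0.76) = -0.78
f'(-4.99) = 0.34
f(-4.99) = 1.26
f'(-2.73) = -1.14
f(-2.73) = -0.43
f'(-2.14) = -0.67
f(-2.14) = -0.97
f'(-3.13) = -1.24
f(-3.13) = 0.06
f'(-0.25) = 1.20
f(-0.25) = -0.24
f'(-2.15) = -0.68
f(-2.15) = -0.97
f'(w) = 1.24*cos(w)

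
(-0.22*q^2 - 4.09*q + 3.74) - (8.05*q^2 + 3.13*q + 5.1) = -8.27*q^2 - 7.22*q - 1.36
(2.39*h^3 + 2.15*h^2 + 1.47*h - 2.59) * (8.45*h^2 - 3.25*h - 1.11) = 20.1955*h^5 + 10.4*h^4 + 2.7811*h^3 - 29.0495*h^2 + 6.7858*h + 2.8749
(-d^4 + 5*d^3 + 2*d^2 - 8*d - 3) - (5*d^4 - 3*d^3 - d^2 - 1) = -6*d^4 + 8*d^3 + 3*d^2 - 8*d - 2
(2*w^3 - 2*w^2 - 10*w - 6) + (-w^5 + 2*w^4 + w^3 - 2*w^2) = -w^5 + 2*w^4 + 3*w^3 - 4*w^2 - 10*w - 6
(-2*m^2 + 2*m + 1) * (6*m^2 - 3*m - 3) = -12*m^4 + 18*m^3 + 6*m^2 - 9*m - 3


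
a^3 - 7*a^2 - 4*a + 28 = (a - 7)*(a - 2)*(a + 2)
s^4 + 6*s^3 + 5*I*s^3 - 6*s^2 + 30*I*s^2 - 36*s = s*(s + 6)*(s + 2*I)*(s + 3*I)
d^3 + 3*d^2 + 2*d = d*(d + 1)*(d + 2)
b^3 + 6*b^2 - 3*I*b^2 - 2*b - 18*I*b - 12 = (b + 6)*(b - 2*I)*(b - I)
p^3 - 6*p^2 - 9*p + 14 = (p - 7)*(p - 1)*(p + 2)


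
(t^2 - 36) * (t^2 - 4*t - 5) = t^4 - 4*t^3 - 41*t^2 + 144*t + 180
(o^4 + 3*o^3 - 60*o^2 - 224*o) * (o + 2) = o^5 + 5*o^4 - 54*o^3 - 344*o^2 - 448*o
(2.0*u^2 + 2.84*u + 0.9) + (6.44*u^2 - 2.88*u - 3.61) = 8.44*u^2 - 0.04*u - 2.71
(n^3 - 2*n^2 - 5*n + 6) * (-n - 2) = -n^4 + 9*n^2 + 4*n - 12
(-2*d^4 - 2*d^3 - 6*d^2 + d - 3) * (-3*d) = 6*d^5 + 6*d^4 + 18*d^3 - 3*d^2 + 9*d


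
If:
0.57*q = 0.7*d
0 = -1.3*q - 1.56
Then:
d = -0.98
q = -1.20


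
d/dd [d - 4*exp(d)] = 1 - 4*exp(d)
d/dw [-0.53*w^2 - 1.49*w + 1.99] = -1.06*w - 1.49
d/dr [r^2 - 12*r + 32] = 2*r - 12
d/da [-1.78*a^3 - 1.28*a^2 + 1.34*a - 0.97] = -5.34*a^2 - 2.56*a + 1.34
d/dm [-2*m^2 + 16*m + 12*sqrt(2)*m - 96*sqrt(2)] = -4*m + 16 + 12*sqrt(2)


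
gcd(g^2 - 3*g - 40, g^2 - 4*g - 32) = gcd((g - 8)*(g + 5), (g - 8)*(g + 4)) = g - 8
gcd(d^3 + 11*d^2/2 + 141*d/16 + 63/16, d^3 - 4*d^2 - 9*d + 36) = d + 3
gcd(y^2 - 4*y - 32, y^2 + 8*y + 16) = y + 4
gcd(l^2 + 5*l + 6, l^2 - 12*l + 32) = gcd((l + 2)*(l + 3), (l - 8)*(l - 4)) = 1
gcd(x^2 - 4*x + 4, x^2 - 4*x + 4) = x^2 - 4*x + 4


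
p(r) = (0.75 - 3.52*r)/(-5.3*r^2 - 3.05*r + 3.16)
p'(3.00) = -0.05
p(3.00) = 0.18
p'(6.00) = -0.01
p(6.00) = 0.10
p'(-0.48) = -1.46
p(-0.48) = 0.72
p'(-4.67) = -0.05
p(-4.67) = -0.18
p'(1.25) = -0.35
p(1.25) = 0.41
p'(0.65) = -10.25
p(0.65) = 1.45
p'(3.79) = -0.03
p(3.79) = 0.15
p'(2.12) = -0.10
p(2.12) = 0.25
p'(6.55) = -0.01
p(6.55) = 0.09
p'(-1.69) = -1.62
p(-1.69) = -0.98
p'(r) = (0.75 - 3.52*r)*(10.6*r + 3.05)/(-5.3*r^2 - 3.05*r + 3.16)^2 - 3.52/(-5.3*r^2 - 3.05*r + 3.16)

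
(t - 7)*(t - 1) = t^2 - 8*t + 7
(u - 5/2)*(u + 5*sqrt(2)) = u^2 - 5*u/2 + 5*sqrt(2)*u - 25*sqrt(2)/2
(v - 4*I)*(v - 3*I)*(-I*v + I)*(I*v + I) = v^4 - 7*I*v^3 - 13*v^2 + 7*I*v + 12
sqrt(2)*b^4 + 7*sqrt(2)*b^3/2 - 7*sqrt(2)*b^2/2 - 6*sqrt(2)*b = b*(b - 3/2)*(b + 4)*(sqrt(2)*b + sqrt(2))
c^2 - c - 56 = (c - 8)*(c + 7)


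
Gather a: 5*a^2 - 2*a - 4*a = 5*a^2 - 6*a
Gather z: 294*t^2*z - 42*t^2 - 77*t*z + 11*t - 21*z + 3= -42*t^2 + 11*t + z*(294*t^2 - 77*t - 21) + 3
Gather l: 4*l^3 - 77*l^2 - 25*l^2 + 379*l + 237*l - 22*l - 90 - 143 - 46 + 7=4*l^3 - 102*l^2 + 594*l - 272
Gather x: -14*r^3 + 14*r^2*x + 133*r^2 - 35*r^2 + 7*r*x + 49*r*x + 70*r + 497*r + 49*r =-14*r^3 + 98*r^2 + 616*r + x*(14*r^2 + 56*r)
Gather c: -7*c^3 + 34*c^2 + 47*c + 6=-7*c^3 + 34*c^2 + 47*c + 6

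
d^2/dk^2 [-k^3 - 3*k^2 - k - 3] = -6*k - 6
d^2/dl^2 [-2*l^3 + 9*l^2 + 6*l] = 18 - 12*l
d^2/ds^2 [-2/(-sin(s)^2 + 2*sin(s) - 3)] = 4*(-2*sin(s)^4 + 3*sin(s)^3 + 7*sin(s)^2 - 9*sin(s) + 1)/(sin(s)^2 - 2*sin(s) + 3)^3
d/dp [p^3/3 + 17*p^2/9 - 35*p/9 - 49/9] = p^2 + 34*p/9 - 35/9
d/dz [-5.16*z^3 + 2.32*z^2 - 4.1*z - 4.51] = -15.48*z^2 + 4.64*z - 4.1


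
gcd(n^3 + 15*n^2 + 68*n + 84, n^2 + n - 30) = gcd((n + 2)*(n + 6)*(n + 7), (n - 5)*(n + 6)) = n + 6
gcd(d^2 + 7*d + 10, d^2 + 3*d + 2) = d + 2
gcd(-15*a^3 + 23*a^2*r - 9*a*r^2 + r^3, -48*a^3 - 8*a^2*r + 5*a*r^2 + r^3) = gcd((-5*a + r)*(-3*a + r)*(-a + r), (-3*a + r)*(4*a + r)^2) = -3*a + r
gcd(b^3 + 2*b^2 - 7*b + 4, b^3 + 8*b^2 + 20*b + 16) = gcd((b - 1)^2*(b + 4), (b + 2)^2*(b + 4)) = b + 4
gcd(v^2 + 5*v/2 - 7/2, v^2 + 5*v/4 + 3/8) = 1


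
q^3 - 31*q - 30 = (q - 6)*(q + 1)*(q + 5)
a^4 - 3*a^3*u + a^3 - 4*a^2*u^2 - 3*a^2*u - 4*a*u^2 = a*(a + 1)*(a - 4*u)*(a + u)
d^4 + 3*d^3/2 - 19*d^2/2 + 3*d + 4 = (d - 2)*(d - 1)*(d + 1/2)*(d + 4)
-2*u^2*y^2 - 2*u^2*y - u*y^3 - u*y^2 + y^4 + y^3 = y*(-2*u + y)*(u + y)*(y + 1)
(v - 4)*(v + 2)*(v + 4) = v^3 + 2*v^2 - 16*v - 32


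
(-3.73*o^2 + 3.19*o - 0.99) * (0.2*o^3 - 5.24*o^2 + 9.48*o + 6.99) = -0.746*o^5 + 20.1832*o^4 - 52.274*o^3 + 9.35609999999999*o^2 + 12.9129*o - 6.9201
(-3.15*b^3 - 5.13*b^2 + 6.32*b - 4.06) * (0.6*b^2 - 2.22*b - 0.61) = -1.89*b^5 + 3.915*b^4 + 17.1021*b^3 - 13.3371*b^2 + 5.158*b + 2.4766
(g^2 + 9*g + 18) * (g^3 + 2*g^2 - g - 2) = g^5 + 11*g^4 + 35*g^3 + 25*g^2 - 36*g - 36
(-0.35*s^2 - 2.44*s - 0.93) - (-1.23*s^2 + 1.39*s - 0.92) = 0.88*s^2 - 3.83*s - 0.01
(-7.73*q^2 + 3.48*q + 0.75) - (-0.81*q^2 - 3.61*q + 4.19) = -6.92*q^2 + 7.09*q - 3.44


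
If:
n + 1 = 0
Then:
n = -1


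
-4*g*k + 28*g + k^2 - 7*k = (-4*g + k)*(k - 7)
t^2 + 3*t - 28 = (t - 4)*(t + 7)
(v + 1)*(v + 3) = v^2 + 4*v + 3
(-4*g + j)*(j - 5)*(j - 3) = -4*g*j^2 + 32*g*j - 60*g + j^3 - 8*j^2 + 15*j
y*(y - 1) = y^2 - y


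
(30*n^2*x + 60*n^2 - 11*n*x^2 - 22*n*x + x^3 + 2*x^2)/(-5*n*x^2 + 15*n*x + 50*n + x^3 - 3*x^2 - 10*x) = (-6*n + x)/(x - 5)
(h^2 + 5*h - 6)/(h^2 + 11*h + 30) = (h - 1)/(h + 5)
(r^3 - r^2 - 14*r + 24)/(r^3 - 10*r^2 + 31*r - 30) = (r + 4)/(r - 5)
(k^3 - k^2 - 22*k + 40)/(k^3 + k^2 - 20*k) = (k - 2)/k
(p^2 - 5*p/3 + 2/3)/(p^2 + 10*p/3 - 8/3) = (p - 1)/(p + 4)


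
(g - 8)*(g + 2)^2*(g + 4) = g^4 - 44*g^2 - 144*g - 128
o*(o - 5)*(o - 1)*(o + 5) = o^4 - o^3 - 25*o^2 + 25*o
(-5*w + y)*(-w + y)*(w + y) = 5*w^3 - w^2*y - 5*w*y^2 + y^3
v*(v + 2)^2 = v^3 + 4*v^2 + 4*v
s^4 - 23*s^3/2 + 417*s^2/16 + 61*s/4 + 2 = (s - 8)*(s - 4)*(s + 1/4)^2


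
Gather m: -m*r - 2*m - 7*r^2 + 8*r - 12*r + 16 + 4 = m*(-r - 2) - 7*r^2 - 4*r + 20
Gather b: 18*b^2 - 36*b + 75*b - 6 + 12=18*b^2 + 39*b + 6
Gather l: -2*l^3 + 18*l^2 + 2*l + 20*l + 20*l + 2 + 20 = -2*l^3 + 18*l^2 + 42*l + 22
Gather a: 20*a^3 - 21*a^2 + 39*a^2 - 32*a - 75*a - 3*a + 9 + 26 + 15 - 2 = 20*a^3 + 18*a^2 - 110*a + 48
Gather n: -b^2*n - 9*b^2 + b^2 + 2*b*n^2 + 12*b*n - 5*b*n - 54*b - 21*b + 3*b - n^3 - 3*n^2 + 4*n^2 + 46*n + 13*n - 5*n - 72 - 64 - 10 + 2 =-8*b^2 - 72*b - n^3 + n^2*(2*b + 1) + n*(-b^2 + 7*b + 54) - 144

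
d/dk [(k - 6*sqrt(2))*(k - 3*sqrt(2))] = 2*k - 9*sqrt(2)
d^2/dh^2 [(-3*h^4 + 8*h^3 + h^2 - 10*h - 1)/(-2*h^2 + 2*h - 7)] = 2*(12*h^6 - 36*h^5 + 162*h^4 - 220*h^3 + 1272*h^2 - 1608*h + 81)/(8*h^6 - 24*h^5 + 108*h^4 - 176*h^3 + 378*h^2 - 294*h + 343)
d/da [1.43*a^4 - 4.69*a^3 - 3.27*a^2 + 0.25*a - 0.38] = 5.72*a^3 - 14.07*a^2 - 6.54*a + 0.25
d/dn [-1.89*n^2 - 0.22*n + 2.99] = -3.78*n - 0.22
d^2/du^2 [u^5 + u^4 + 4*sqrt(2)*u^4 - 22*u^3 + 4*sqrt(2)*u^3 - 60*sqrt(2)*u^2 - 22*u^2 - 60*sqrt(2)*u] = 20*u^3 + 12*u^2 + 48*sqrt(2)*u^2 - 132*u + 24*sqrt(2)*u - 120*sqrt(2) - 44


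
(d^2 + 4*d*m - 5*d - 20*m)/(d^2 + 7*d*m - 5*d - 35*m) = (d + 4*m)/(d + 7*m)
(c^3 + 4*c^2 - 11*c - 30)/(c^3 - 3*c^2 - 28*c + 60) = (c^2 - c - 6)/(c^2 - 8*c + 12)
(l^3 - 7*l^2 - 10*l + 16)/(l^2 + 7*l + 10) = (l^2 - 9*l + 8)/(l + 5)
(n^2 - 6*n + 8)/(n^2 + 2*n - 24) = (n - 2)/(n + 6)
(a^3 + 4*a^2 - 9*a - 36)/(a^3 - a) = (a^3 + 4*a^2 - 9*a - 36)/(a^3 - a)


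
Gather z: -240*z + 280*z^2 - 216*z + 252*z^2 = 532*z^2 - 456*z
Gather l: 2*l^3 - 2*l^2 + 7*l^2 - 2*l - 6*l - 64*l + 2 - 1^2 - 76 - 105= 2*l^3 + 5*l^2 - 72*l - 180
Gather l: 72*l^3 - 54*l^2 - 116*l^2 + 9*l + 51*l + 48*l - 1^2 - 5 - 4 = 72*l^3 - 170*l^2 + 108*l - 10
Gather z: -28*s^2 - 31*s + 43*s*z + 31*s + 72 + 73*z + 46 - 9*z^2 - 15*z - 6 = -28*s^2 - 9*z^2 + z*(43*s + 58) + 112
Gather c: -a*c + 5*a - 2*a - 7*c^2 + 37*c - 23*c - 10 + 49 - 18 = 3*a - 7*c^2 + c*(14 - a) + 21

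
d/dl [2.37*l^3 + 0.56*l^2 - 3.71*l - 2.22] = 7.11*l^2 + 1.12*l - 3.71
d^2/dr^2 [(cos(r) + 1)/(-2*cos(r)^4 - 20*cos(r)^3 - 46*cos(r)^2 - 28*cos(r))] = (376*(1 - cos(r)^2)^2/cos(r)^3 - 12*sin(r)^6/cos(r)^3 - 3*cos(r)^3 + 99*cos(r)^2 - 756*tan(r)^2 - 522 + 342/cos(r) - 756/cos(r)^3)/(2*(cos(r) + 2)^3*(cos(r) + 7)^3)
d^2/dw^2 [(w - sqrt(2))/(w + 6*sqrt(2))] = -14*sqrt(2)/(w + 6*sqrt(2))^3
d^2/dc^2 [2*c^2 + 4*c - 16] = 4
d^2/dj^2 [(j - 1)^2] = 2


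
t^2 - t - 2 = (t - 2)*(t + 1)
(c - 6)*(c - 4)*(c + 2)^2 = c^4 - 6*c^3 - 12*c^2 + 56*c + 96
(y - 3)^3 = y^3 - 9*y^2 + 27*y - 27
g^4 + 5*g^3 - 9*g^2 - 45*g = g*(g - 3)*(g + 3)*(g + 5)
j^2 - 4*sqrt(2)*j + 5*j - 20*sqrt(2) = (j + 5)*(j - 4*sqrt(2))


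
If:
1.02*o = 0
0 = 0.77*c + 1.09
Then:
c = -1.42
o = 0.00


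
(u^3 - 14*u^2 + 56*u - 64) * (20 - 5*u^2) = -5*u^5 + 70*u^4 - 260*u^3 + 40*u^2 + 1120*u - 1280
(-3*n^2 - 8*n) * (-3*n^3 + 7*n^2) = 9*n^5 + 3*n^4 - 56*n^3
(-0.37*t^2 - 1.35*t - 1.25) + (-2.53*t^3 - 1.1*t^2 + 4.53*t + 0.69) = -2.53*t^3 - 1.47*t^2 + 3.18*t - 0.56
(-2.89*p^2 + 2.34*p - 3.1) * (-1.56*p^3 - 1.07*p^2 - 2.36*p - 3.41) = 4.5084*p^5 - 0.5581*p^4 + 9.1526*p^3 + 7.6495*p^2 - 0.6634*p + 10.571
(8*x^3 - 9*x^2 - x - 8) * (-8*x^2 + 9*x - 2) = -64*x^5 + 144*x^4 - 89*x^3 + 73*x^2 - 70*x + 16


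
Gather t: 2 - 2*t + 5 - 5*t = 7 - 7*t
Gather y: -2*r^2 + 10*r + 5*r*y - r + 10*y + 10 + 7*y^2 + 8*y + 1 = -2*r^2 + 9*r + 7*y^2 + y*(5*r + 18) + 11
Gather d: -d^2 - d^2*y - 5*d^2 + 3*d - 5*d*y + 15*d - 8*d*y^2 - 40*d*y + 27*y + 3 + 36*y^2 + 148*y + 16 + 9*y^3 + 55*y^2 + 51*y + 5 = d^2*(-y - 6) + d*(-8*y^2 - 45*y + 18) + 9*y^3 + 91*y^2 + 226*y + 24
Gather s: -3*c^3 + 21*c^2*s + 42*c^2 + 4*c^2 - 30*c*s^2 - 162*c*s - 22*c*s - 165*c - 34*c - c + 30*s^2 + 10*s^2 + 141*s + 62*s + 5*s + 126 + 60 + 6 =-3*c^3 + 46*c^2 - 200*c + s^2*(40 - 30*c) + s*(21*c^2 - 184*c + 208) + 192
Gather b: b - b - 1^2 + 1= 0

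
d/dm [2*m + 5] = 2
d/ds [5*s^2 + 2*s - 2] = 10*s + 2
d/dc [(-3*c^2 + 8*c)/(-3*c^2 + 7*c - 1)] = (3*c^2 + 6*c - 8)/(9*c^4 - 42*c^3 + 55*c^2 - 14*c + 1)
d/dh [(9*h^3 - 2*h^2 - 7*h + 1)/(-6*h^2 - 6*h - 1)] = (-54*h^4 - 108*h^3 - 57*h^2 + 16*h + 13)/(36*h^4 + 72*h^3 + 48*h^2 + 12*h + 1)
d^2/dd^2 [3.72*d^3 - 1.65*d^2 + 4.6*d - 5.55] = 22.32*d - 3.3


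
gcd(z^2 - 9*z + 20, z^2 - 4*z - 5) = z - 5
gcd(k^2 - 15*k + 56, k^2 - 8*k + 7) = k - 7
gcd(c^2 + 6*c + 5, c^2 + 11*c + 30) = c + 5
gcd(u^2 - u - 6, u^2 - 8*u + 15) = u - 3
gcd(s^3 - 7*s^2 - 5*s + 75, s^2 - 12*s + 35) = s - 5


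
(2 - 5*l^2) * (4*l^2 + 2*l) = -20*l^4 - 10*l^3 + 8*l^2 + 4*l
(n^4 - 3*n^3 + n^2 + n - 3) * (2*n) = 2*n^5 - 6*n^4 + 2*n^3 + 2*n^2 - 6*n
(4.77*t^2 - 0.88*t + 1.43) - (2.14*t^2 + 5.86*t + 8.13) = 2.63*t^2 - 6.74*t - 6.7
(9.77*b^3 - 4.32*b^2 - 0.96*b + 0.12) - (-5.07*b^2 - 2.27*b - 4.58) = 9.77*b^3 + 0.75*b^2 + 1.31*b + 4.7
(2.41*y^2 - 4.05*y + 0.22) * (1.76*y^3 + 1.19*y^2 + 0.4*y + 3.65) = 4.2416*y^5 - 4.2601*y^4 - 3.4683*y^3 + 7.4383*y^2 - 14.6945*y + 0.803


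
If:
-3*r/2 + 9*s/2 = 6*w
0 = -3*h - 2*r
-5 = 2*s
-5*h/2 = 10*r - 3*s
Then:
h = 3/5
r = -9/10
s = -5/2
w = -33/20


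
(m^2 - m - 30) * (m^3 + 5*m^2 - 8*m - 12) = m^5 + 4*m^4 - 43*m^3 - 154*m^2 + 252*m + 360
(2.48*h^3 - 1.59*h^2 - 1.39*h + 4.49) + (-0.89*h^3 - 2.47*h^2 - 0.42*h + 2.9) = 1.59*h^3 - 4.06*h^2 - 1.81*h + 7.39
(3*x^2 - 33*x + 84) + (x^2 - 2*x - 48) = 4*x^2 - 35*x + 36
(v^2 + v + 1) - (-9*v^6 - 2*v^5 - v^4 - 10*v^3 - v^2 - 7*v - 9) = 9*v^6 + 2*v^5 + v^4 + 10*v^3 + 2*v^2 + 8*v + 10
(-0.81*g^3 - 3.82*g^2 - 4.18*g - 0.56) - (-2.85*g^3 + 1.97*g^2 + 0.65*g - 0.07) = 2.04*g^3 - 5.79*g^2 - 4.83*g - 0.49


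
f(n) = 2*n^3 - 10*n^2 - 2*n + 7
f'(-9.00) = 664.00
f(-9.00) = -2243.00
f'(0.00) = -2.00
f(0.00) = 7.00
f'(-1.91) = 58.09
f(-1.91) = -39.60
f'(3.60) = 3.76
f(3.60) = -36.49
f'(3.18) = -4.93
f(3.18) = -36.17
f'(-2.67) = 94.17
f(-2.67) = -97.02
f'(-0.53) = 10.29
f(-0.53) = 4.95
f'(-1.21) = 30.98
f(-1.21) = -8.76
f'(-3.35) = 132.34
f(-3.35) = -173.72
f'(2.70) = -12.26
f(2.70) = -31.93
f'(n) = 6*n^2 - 20*n - 2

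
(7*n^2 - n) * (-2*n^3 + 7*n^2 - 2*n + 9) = -14*n^5 + 51*n^4 - 21*n^3 + 65*n^2 - 9*n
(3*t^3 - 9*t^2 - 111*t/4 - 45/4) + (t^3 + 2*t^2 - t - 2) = 4*t^3 - 7*t^2 - 115*t/4 - 53/4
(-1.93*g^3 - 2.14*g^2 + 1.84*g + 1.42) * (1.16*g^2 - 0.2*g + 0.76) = -2.2388*g^5 - 2.0964*g^4 + 1.0956*g^3 - 0.3472*g^2 + 1.1144*g + 1.0792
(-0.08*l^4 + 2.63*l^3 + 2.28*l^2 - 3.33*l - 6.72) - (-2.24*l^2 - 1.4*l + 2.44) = -0.08*l^4 + 2.63*l^3 + 4.52*l^2 - 1.93*l - 9.16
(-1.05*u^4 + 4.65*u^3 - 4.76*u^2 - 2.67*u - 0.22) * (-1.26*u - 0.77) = 1.323*u^5 - 5.0505*u^4 + 2.4171*u^3 + 7.0294*u^2 + 2.3331*u + 0.1694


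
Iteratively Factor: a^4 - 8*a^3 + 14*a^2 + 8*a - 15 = (a + 1)*(a^3 - 9*a^2 + 23*a - 15) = (a - 1)*(a + 1)*(a^2 - 8*a + 15) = (a - 5)*(a - 1)*(a + 1)*(a - 3)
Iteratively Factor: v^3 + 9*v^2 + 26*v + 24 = (v + 4)*(v^2 + 5*v + 6) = (v + 2)*(v + 4)*(v + 3)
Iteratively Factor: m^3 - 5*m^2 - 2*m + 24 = (m - 3)*(m^2 - 2*m - 8) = (m - 4)*(m - 3)*(m + 2)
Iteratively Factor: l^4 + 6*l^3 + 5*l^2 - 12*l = (l + 3)*(l^3 + 3*l^2 - 4*l) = (l + 3)*(l + 4)*(l^2 - l) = (l - 1)*(l + 3)*(l + 4)*(l)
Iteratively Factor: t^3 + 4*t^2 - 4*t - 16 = (t + 2)*(t^2 + 2*t - 8) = (t + 2)*(t + 4)*(t - 2)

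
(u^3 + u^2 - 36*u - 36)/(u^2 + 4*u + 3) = (u^2 - 36)/(u + 3)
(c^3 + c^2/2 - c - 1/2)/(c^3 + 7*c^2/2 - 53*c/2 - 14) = (c^2 - 1)/(c^2 + 3*c - 28)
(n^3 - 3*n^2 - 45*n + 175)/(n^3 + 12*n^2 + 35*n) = (n^2 - 10*n + 25)/(n*(n + 5))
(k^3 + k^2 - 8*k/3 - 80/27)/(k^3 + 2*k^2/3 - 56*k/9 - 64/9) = (9*k^2 - 3*k - 20)/(3*(3*k^2 - 2*k - 16))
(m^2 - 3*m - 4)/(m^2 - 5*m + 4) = (m + 1)/(m - 1)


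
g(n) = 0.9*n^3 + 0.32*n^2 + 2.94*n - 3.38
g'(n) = 2.7*n^2 + 0.64*n + 2.94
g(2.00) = 10.98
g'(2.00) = 15.02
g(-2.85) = -29.99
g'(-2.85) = 23.05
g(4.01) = 71.59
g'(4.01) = 48.92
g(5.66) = 186.70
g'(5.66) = 93.06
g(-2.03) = -15.56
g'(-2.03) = 12.77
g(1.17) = 1.94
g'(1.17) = 7.38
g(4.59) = 103.89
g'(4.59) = 62.76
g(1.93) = 9.96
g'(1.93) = 14.23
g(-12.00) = -1547.78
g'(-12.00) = 384.06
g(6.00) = 220.18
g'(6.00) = 103.98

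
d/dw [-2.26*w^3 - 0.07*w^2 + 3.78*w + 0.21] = -6.78*w^2 - 0.14*w + 3.78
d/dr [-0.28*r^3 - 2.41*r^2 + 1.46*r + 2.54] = -0.84*r^2 - 4.82*r + 1.46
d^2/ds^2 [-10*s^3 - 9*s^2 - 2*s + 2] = -60*s - 18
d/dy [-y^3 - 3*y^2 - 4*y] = -3*y^2 - 6*y - 4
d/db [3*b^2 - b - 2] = 6*b - 1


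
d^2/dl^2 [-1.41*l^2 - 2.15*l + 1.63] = -2.82000000000000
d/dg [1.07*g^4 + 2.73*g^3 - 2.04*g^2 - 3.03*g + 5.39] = 4.28*g^3 + 8.19*g^2 - 4.08*g - 3.03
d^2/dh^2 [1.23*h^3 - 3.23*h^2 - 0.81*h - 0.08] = 7.38*h - 6.46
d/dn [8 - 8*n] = -8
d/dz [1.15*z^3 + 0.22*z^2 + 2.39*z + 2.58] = 3.45*z^2 + 0.44*z + 2.39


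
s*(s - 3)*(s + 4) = s^3 + s^2 - 12*s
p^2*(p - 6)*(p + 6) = p^4 - 36*p^2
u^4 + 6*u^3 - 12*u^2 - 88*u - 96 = (u - 4)*(u + 2)^2*(u + 6)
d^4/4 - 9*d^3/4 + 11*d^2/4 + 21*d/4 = d*(d/4 + 1/4)*(d - 7)*(d - 3)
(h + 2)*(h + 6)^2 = h^3 + 14*h^2 + 60*h + 72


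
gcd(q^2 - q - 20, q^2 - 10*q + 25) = q - 5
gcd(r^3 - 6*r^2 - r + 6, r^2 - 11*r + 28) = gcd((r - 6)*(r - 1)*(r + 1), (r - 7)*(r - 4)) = 1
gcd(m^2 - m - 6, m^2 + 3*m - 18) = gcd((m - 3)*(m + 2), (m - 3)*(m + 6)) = m - 3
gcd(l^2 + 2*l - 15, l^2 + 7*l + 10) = l + 5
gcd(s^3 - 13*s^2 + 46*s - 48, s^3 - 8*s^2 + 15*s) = s - 3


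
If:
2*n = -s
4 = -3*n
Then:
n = -4/3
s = 8/3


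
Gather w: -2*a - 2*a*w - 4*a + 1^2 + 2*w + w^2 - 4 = -6*a + w^2 + w*(2 - 2*a) - 3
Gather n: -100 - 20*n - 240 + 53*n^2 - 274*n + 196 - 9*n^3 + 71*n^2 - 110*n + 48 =-9*n^3 + 124*n^2 - 404*n - 96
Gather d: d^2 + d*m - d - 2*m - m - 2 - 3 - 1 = d^2 + d*(m - 1) - 3*m - 6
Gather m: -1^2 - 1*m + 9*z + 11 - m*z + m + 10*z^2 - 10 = -m*z + 10*z^2 + 9*z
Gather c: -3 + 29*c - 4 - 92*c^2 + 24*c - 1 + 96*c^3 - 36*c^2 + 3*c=96*c^3 - 128*c^2 + 56*c - 8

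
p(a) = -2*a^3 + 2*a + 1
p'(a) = 2 - 6*a^2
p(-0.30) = 0.45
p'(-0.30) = 1.46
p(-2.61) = 31.34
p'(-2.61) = -38.87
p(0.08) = 1.16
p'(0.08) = 1.96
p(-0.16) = 0.69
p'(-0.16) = 1.85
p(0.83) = 1.52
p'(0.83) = -2.13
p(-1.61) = 6.13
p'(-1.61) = -13.55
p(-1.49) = 4.64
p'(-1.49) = -11.32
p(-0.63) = 0.24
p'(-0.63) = -0.38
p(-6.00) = 421.00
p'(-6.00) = -214.00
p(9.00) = -1439.00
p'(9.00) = -484.00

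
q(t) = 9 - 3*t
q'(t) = -3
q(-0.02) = 9.06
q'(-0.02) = -3.00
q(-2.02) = 15.06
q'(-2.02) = -3.00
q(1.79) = 3.63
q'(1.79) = -3.00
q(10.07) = -21.21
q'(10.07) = -3.00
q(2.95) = 0.15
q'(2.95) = -3.00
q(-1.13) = 12.39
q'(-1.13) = -3.00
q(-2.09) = 15.27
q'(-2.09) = -3.00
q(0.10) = 8.70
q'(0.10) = -3.00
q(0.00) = 9.00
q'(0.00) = -3.00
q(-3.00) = 18.00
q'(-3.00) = -3.00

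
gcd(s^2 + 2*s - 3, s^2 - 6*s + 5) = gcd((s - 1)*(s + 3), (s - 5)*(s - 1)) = s - 1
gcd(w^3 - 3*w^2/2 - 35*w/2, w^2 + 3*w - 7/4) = w + 7/2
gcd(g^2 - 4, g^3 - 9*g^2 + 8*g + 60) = g + 2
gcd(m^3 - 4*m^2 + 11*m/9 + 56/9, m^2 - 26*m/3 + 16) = m - 8/3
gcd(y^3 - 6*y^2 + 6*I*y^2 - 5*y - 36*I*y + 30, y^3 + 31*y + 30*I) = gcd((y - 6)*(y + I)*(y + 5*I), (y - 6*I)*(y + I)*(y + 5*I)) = y^2 + 6*I*y - 5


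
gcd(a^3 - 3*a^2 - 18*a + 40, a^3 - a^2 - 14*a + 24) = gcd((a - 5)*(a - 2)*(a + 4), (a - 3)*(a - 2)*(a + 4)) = a^2 + 2*a - 8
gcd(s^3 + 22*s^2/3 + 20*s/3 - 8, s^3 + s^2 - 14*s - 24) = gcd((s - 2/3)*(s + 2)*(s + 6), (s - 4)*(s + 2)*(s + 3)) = s + 2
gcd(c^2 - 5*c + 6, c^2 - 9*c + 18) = c - 3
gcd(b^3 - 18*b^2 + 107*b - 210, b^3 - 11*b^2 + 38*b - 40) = b - 5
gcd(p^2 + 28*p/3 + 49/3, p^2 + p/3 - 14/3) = p + 7/3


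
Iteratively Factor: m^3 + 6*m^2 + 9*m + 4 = (m + 1)*(m^2 + 5*m + 4) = (m + 1)^2*(m + 4)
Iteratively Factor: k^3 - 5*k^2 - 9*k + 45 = (k - 3)*(k^2 - 2*k - 15) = (k - 5)*(k - 3)*(k + 3)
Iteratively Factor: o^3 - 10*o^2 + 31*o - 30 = (o - 2)*(o^2 - 8*o + 15) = (o - 5)*(o - 2)*(o - 3)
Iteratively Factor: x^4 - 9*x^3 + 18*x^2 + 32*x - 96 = (x - 4)*(x^3 - 5*x^2 - 2*x + 24) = (x - 4)^2*(x^2 - x - 6) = (x - 4)^2*(x - 3)*(x + 2)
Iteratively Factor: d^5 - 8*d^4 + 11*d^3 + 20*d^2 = (d - 4)*(d^4 - 4*d^3 - 5*d^2) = (d - 5)*(d - 4)*(d^3 + d^2) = (d - 5)*(d - 4)*(d + 1)*(d^2) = d*(d - 5)*(d - 4)*(d + 1)*(d)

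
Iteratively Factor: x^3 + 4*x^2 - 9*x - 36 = (x + 4)*(x^2 - 9) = (x - 3)*(x + 4)*(x + 3)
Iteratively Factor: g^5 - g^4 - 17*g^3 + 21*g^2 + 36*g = (g + 1)*(g^4 - 2*g^3 - 15*g^2 + 36*g) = (g - 3)*(g + 1)*(g^3 + g^2 - 12*g) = g*(g - 3)*(g + 1)*(g^2 + g - 12) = g*(g - 3)*(g + 1)*(g + 4)*(g - 3)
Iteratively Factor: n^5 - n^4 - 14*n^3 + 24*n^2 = (n - 2)*(n^4 + n^3 - 12*n^2) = n*(n - 2)*(n^3 + n^2 - 12*n) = n*(n - 2)*(n + 4)*(n^2 - 3*n) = n^2*(n - 2)*(n + 4)*(n - 3)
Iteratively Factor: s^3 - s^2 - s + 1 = (s - 1)*(s^2 - 1) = (s - 1)*(s + 1)*(s - 1)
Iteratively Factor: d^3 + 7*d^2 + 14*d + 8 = (d + 1)*(d^2 + 6*d + 8) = (d + 1)*(d + 4)*(d + 2)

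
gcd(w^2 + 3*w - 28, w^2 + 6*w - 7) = w + 7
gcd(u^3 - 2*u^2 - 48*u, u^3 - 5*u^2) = u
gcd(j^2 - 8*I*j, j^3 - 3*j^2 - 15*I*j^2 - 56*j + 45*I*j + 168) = j - 8*I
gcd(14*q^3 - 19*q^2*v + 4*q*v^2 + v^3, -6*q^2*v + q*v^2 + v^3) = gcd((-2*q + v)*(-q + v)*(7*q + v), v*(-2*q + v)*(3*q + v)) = 2*q - v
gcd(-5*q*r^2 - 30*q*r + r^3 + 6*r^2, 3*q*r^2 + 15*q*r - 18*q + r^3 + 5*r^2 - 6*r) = r + 6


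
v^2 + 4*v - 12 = (v - 2)*(v + 6)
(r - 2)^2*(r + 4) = r^3 - 12*r + 16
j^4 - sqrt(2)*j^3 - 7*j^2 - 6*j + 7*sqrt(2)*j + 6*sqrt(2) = (j - 3)*(j + 1)*(j + 2)*(j - sqrt(2))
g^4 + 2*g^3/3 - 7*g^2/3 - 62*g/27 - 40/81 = (g - 5/3)*(g + 1/3)*(g + 2/3)*(g + 4/3)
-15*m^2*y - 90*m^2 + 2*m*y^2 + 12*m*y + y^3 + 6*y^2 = (-3*m + y)*(5*m + y)*(y + 6)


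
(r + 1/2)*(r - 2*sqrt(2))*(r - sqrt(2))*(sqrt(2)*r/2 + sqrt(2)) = sqrt(2)*r^4/2 - 3*r^3 + 5*sqrt(2)*r^3/4 - 15*r^2/2 + 5*sqrt(2)*r^2/2 - 3*r + 5*sqrt(2)*r + 2*sqrt(2)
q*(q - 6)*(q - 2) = q^3 - 8*q^2 + 12*q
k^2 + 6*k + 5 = (k + 1)*(k + 5)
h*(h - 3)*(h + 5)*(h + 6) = h^4 + 8*h^3 - 3*h^2 - 90*h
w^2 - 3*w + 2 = (w - 2)*(w - 1)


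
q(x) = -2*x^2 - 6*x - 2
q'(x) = -4*x - 6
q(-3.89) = -8.92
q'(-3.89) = 9.56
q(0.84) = -8.45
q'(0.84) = -9.36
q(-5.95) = -37.10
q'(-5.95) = 17.80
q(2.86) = -35.52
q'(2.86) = -17.44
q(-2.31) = 1.19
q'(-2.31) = 3.24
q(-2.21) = 1.49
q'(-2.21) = 2.84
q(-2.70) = -0.38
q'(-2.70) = 4.80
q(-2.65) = -0.15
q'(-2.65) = 4.60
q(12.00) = -362.00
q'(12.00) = -54.00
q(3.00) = -38.00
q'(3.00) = -18.00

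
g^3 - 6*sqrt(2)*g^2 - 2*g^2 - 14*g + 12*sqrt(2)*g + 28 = (g - 2)*(g - 7*sqrt(2))*(g + sqrt(2))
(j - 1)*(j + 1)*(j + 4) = j^3 + 4*j^2 - j - 4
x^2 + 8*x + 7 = (x + 1)*(x + 7)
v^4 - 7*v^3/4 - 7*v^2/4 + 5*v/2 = v*(v - 2)*(v - 1)*(v + 5/4)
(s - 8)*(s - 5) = s^2 - 13*s + 40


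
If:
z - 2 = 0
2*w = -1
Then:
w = -1/2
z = 2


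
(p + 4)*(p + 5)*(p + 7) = p^3 + 16*p^2 + 83*p + 140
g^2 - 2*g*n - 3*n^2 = (g - 3*n)*(g + n)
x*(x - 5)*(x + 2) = x^3 - 3*x^2 - 10*x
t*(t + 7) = t^2 + 7*t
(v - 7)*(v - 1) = v^2 - 8*v + 7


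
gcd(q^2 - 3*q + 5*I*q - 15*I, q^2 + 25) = q + 5*I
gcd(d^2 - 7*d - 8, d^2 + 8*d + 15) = 1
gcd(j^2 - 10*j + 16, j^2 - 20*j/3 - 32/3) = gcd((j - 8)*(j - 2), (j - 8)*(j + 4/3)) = j - 8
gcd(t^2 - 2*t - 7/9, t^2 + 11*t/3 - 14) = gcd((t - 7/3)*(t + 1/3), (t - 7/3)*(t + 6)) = t - 7/3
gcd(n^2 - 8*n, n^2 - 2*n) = n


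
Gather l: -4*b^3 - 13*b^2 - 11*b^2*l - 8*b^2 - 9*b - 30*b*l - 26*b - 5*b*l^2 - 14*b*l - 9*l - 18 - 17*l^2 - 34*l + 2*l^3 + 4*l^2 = -4*b^3 - 21*b^2 - 35*b + 2*l^3 + l^2*(-5*b - 13) + l*(-11*b^2 - 44*b - 43) - 18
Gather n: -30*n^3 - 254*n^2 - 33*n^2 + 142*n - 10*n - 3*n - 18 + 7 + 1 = -30*n^3 - 287*n^2 + 129*n - 10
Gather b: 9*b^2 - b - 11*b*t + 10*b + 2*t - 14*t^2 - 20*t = 9*b^2 + b*(9 - 11*t) - 14*t^2 - 18*t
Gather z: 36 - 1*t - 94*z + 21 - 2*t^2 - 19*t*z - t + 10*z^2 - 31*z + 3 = -2*t^2 - 2*t + 10*z^2 + z*(-19*t - 125) + 60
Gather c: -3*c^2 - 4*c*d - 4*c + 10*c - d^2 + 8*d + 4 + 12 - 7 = -3*c^2 + c*(6 - 4*d) - d^2 + 8*d + 9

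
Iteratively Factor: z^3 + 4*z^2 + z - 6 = (z + 3)*(z^2 + z - 2) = (z + 2)*(z + 3)*(z - 1)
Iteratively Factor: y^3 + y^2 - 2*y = (y)*(y^2 + y - 2) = y*(y - 1)*(y + 2)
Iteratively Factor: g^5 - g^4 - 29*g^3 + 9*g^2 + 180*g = (g + 4)*(g^4 - 5*g^3 - 9*g^2 + 45*g) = (g - 3)*(g + 4)*(g^3 - 2*g^2 - 15*g) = (g - 5)*(g - 3)*(g + 4)*(g^2 + 3*g) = (g - 5)*(g - 3)*(g + 3)*(g + 4)*(g)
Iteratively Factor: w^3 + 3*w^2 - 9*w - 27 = (w + 3)*(w^2 - 9) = (w + 3)^2*(w - 3)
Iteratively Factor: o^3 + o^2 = (o)*(o^2 + o) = o*(o + 1)*(o)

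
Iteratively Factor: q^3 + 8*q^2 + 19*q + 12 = (q + 3)*(q^2 + 5*q + 4) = (q + 1)*(q + 3)*(q + 4)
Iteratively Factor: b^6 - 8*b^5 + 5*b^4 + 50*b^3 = (b)*(b^5 - 8*b^4 + 5*b^3 + 50*b^2) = b^2*(b^4 - 8*b^3 + 5*b^2 + 50*b) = b^2*(b - 5)*(b^3 - 3*b^2 - 10*b) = b^2*(b - 5)^2*(b^2 + 2*b) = b^3*(b - 5)^2*(b + 2)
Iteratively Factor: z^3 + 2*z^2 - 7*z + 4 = (z - 1)*(z^2 + 3*z - 4) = (z - 1)*(z + 4)*(z - 1)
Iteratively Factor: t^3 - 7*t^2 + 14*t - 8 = (t - 1)*(t^2 - 6*t + 8) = (t - 4)*(t - 1)*(t - 2)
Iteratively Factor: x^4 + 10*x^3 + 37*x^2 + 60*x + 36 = (x + 2)*(x^3 + 8*x^2 + 21*x + 18) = (x + 2)*(x + 3)*(x^2 + 5*x + 6) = (x + 2)*(x + 3)^2*(x + 2)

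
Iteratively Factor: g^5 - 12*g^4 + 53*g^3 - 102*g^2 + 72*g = (g)*(g^4 - 12*g^3 + 53*g^2 - 102*g + 72) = g*(g - 2)*(g^3 - 10*g^2 + 33*g - 36) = g*(g - 3)*(g - 2)*(g^2 - 7*g + 12) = g*(g - 3)^2*(g - 2)*(g - 4)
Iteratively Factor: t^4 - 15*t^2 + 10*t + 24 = (t + 4)*(t^3 - 4*t^2 + t + 6) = (t + 1)*(t + 4)*(t^2 - 5*t + 6) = (t - 2)*(t + 1)*(t + 4)*(t - 3)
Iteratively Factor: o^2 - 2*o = (o)*(o - 2)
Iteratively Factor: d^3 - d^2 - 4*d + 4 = (d - 1)*(d^2 - 4) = (d - 2)*(d - 1)*(d + 2)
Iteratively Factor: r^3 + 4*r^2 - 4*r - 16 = (r + 4)*(r^2 - 4) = (r - 2)*(r + 4)*(r + 2)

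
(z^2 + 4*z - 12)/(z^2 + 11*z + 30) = (z - 2)/(z + 5)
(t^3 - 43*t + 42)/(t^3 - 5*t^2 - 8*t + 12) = (t + 7)/(t + 2)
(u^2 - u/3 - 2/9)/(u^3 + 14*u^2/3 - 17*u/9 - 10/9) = 1/(u + 5)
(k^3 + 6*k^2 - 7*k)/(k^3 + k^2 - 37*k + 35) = k/(k - 5)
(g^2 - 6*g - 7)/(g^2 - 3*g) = (g^2 - 6*g - 7)/(g*(g - 3))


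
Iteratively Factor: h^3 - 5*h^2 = (h)*(h^2 - 5*h) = h*(h - 5)*(h)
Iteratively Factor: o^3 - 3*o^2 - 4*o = (o)*(o^2 - 3*o - 4) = o*(o - 4)*(o + 1)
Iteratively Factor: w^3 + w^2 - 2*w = (w)*(w^2 + w - 2) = w*(w - 1)*(w + 2)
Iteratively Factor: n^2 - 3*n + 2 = (n - 2)*(n - 1)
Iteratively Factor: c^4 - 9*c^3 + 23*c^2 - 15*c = (c - 1)*(c^3 - 8*c^2 + 15*c) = (c - 5)*(c - 1)*(c^2 - 3*c) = c*(c - 5)*(c - 1)*(c - 3)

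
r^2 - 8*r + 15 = (r - 5)*(r - 3)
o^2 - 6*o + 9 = (o - 3)^2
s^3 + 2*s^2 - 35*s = s*(s - 5)*(s + 7)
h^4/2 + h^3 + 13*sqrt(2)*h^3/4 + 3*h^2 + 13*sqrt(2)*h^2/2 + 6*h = h*(h/2 + 1)*(h + sqrt(2)/2)*(h + 6*sqrt(2))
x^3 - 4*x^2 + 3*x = x*(x - 3)*(x - 1)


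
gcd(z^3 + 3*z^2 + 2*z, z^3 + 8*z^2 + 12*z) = z^2 + 2*z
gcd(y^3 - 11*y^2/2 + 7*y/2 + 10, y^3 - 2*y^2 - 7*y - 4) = y^2 - 3*y - 4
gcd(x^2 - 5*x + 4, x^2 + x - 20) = x - 4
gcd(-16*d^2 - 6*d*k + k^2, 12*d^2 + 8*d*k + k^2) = 2*d + k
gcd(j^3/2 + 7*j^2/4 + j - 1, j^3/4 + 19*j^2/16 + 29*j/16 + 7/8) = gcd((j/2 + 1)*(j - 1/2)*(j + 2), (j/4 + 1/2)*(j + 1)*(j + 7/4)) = j + 2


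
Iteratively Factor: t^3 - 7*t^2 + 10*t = (t - 5)*(t^2 - 2*t) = t*(t - 5)*(t - 2)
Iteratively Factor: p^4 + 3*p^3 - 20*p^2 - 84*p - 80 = (p - 5)*(p^3 + 8*p^2 + 20*p + 16) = (p - 5)*(p + 2)*(p^2 + 6*p + 8) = (p - 5)*(p + 2)*(p + 4)*(p + 2)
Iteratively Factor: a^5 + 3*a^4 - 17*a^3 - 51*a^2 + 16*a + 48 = (a + 4)*(a^4 - a^3 - 13*a^2 + a + 12) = (a + 1)*(a + 4)*(a^3 - 2*a^2 - 11*a + 12) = (a + 1)*(a + 3)*(a + 4)*(a^2 - 5*a + 4) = (a - 4)*(a + 1)*(a + 3)*(a + 4)*(a - 1)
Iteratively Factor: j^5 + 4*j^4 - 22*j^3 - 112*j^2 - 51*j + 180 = (j + 4)*(j^4 - 22*j^2 - 24*j + 45) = (j + 3)*(j + 4)*(j^3 - 3*j^2 - 13*j + 15) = (j - 5)*(j + 3)*(j + 4)*(j^2 + 2*j - 3) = (j - 5)*(j + 3)^2*(j + 4)*(j - 1)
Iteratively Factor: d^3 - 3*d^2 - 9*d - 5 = (d - 5)*(d^2 + 2*d + 1) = (d - 5)*(d + 1)*(d + 1)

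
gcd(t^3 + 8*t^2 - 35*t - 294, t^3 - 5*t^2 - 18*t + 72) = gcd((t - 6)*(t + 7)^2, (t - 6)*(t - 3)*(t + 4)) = t - 6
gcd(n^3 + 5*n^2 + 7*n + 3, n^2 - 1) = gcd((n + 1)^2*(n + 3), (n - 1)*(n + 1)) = n + 1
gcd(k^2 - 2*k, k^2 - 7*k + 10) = k - 2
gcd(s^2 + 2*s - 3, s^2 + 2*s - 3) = s^2 + 2*s - 3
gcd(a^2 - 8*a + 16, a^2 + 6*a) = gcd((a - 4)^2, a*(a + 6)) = 1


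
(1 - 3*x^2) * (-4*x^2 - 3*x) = 12*x^4 + 9*x^3 - 4*x^2 - 3*x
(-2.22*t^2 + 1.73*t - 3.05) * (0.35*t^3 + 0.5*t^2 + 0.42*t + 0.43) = -0.777*t^5 - 0.5045*t^4 - 1.1349*t^3 - 1.753*t^2 - 0.5371*t - 1.3115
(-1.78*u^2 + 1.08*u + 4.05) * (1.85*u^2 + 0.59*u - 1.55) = -3.293*u^4 + 0.9478*u^3 + 10.8887*u^2 + 0.7155*u - 6.2775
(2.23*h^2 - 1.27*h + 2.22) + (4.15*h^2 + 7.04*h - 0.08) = 6.38*h^2 + 5.77*h + 2.14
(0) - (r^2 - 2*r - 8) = -r^2 + 2*r + 8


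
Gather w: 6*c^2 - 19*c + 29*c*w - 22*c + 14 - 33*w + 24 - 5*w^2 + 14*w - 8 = 6*c^2 - 41*c - 5*w^2 + w*(29*c - 19) + 30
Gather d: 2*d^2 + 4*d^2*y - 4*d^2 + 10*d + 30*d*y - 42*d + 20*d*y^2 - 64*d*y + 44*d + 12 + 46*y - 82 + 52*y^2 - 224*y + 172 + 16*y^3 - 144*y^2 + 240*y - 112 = d^2*(4*y - 2) + d*(20*y^2 - 34*y + 12) + 16*y^3 - 92*y^2 + 62*y - 10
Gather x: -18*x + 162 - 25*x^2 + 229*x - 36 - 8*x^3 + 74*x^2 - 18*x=-8*x^3 + 49*x^2 + 193*x + 126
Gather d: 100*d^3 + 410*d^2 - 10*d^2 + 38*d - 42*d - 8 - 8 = 100*d^3 + 400*d^2 - 4*d - 16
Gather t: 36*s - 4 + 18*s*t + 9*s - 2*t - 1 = 45*s + t*(18*s - 2) - 5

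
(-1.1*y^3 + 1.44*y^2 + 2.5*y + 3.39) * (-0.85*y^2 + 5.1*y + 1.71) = 0.935*y^5 - 6.834*y^4 + 3.338*y^3 + 12.3309*y^2 + 21.564*y + 5.7969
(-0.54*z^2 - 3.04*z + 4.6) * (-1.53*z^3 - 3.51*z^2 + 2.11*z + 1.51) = 0.8262*z^5 + 6.5466*z^4 + 2.493*z^3 - 23.3758*z^2 + 5.1156*z + 6.946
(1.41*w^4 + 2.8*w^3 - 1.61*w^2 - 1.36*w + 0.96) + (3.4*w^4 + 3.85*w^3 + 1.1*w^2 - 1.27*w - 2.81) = 4.81*w^4 + 6.65*w^3 - 0.51*w^2 - 2.63*w - 1.85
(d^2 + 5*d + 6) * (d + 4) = d^3 + 9*d^2 + 26*d + 24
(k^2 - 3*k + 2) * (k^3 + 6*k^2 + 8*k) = k^5 + 3*k^4 - 8*k^3 - 12*k^2 + 16*k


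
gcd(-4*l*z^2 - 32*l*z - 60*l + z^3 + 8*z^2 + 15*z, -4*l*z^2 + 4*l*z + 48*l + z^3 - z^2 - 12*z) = -4*l*z - 12*l + z^2 + 3*z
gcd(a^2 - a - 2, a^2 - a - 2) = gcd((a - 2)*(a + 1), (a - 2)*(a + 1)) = a^2 - a - 2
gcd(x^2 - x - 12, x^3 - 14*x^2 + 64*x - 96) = x - 4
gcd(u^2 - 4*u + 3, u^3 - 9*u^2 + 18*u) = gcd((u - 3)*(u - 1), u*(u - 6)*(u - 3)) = u - 3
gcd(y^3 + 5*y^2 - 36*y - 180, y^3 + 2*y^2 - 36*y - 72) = y^2 - 36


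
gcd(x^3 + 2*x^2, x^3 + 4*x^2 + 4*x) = x^2 + 2*x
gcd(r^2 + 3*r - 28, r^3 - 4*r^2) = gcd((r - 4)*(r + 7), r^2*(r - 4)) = r - 4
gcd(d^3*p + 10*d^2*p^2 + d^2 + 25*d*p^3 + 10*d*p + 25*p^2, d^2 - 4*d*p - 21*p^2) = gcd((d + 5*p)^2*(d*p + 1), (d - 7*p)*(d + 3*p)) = 1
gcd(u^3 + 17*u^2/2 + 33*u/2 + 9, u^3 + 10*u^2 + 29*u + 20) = u + 1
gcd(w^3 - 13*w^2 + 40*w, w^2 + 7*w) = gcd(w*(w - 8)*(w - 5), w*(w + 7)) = w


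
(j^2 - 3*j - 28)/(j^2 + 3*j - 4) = (j - 7)/(j - 1)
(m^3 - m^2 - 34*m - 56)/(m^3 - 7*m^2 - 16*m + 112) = (m + 2)/(m - 4)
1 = 1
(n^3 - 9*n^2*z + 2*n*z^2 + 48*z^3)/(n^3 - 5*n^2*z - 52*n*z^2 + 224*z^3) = (-n^2 + n*z + 6*z^2)/(-n^2 - 3*n*z + 28*z^2)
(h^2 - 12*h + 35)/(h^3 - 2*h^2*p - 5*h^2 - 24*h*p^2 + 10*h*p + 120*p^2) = (7 - h)/(-h^2 + 2*h*p + 24*p^2)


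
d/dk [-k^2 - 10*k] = -2*k - 10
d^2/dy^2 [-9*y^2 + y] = -18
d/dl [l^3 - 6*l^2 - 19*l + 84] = 3*l^2 - 12*l - 19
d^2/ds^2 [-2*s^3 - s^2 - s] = -12*s - 2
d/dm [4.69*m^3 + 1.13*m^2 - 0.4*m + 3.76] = 14.07*m^2 + 2.26*m - 0.4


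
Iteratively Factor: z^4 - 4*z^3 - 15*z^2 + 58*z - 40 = (z - 2)*(z^3 - 2*z^2 - 19*z + 20) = (z - 5)*(z - 2)*(z^2 + 3*z - 4) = (z - 5)*(z - 2)*(z - 1)*(z + 4)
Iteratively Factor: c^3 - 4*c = (c - 2)*(c^2 + 2*c) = c*(c - 2)*(c + 2)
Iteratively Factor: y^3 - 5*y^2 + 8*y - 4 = (y - 1)*(y^2 - 4*y + 4) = (y - 2)*(y - 1)*(y - 2)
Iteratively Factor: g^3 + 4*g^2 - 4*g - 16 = (g - 2)*(g^2 + 6*g + 8) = (g - 2)*(g + 2)*(g + 4)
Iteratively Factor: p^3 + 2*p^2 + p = (p + 1)*(p^2 + p) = p*(p + 1)*(p + 1)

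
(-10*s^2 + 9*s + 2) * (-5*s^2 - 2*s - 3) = 50*s^4 - 25*s^3 + 2*s^2 - 31*s - 6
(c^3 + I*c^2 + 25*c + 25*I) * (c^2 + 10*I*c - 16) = c^5 + 11*I*c^4 - c^3 + 259*I*c^2 - 650*c - 400*I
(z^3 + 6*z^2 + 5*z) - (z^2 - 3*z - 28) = z^3 + 5*z^2 + 8*z + 28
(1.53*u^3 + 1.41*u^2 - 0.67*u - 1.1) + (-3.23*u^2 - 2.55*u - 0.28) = 1.53*u^3 - 1.82*u^2 - 3.22*u - 1.38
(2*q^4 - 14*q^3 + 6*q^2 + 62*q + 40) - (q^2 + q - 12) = 2*q^4 - 14*q^3 + 5*q^2 + 61*q + 52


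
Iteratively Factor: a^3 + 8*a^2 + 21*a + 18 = (a + 3)*(a^2 + 5*a + 6) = (a + 3)^2*(a + 2)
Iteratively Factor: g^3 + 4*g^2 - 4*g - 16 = (g + 4)*(g^2 - 4) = (g - 2)*(g + 4)*(g + 2)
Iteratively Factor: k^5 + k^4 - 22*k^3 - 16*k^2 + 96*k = (k)*(k^4 + k^3 - 22*k^2 - 16*k + 96) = k*(k - 4)*(k^3 + 5*k^2 - 2*k - 24) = k*(k - 4)*(k + 3)*(k^2 + 2*k - 8) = k*(k - 4)*(k + 3)*(k + 4)*(k - 2)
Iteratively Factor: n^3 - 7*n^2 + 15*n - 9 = (n - 3)*(n^2 - 4*n + 3) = (n - 3)^2*(n - 1)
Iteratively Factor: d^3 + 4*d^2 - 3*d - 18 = (d - 2)*(d^2 + 6*d + 9) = (d - 2)*(d + 3)*(d + 3)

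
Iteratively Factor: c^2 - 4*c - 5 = (c + 1)*(c - 5)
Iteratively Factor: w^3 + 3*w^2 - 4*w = (w)*(w^2 + 3*w - 4) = w*(w + 4)*(w - 1)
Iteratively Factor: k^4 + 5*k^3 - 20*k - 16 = (k + 1)*(k^3 + 4*k^2 - 4*k - 16) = (k + 1)*(k + 4)*(k^2 - 4) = (k - 2)*(k + 1)*(k + 4)*(k + 2)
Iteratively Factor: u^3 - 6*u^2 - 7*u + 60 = (u - 4)*(u^2 - 2*u - 15) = (u - 4)*(u + 3)*(u - 5)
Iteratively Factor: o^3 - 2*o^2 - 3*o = (o + 1)*(o^2 - 3*o) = o*(o + 1)*(o - 3)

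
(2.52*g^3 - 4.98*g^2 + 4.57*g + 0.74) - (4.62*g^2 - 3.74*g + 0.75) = 2.52*g^3 - 9.6*g^2 + 8.31*g - 0.01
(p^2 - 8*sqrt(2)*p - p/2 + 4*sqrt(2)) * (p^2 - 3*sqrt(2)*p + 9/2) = p^4 - 11*sqrt(2)*p^3 - p^3/2 + 11*sqrt(2)*p^2/2 + 105*p^2/2 - 36*sqrt(2)*p - 105*p/4 + 18*sqrt(2)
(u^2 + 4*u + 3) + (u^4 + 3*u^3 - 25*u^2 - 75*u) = u^4 + 3*u^3 - 24*u^2 - 71*u + 3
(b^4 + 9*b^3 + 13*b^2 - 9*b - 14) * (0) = 0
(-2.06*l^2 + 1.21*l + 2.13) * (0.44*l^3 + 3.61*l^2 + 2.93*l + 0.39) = -0.9064*l^5 - 6.9042*l^4 - 0.7305*l^3 + 10.4312*l^2 + 6.7128*l + 0.8307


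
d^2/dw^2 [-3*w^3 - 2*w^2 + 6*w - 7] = -18*w - 4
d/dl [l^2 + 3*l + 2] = 2*l + 3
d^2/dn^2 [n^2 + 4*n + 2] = 2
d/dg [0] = 0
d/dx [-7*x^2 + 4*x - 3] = 4 - 14*x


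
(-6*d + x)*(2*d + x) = -12*d^2 - 4*d*x + x^2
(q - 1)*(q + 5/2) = q^2 + 3*q/2 - 5/2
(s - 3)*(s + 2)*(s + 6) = s^3 + 5*s^2 - 12*s - 36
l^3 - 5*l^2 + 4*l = l*(l - 4)*(l - 1)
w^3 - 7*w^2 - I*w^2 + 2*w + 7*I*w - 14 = (w - 7)*(w - 2*I)*(w + I)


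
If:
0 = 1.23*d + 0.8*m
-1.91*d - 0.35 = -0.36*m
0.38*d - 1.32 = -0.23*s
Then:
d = -0.14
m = 0.22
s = 5.97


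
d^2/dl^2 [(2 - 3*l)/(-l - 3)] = -22/(l + 3)^3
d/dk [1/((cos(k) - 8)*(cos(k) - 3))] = (2*cos(k) - 11)*sin(k)/((cos(k) - 8)^2*(cos(k) - 3)^2)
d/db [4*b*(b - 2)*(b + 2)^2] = 16*b^3 + 24*b^2 - 32*b - 32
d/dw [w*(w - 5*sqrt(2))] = 2*w - 5*sqrt(2)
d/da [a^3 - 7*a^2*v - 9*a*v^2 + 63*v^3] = 3*a^2 - 14*a*v - 9*v^2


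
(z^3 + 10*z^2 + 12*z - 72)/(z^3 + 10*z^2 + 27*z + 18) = (z^2 + 4*z - 12)/(z^2 + 4*z + 3)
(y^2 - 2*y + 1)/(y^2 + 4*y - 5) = (y - 1)/(y + 5)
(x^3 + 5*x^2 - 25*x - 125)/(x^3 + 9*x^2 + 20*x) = (x^2 - 25)/(x*(x + 4))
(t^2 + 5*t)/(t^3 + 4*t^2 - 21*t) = (t + 5)/(t^2 + 4*t - 21)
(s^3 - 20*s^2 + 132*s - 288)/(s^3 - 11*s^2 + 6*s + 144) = (s - 6)/(s + 3)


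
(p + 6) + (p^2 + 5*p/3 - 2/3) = p^2 + 8*p/3 + 16/3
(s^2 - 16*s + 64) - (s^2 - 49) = 113 - 16*s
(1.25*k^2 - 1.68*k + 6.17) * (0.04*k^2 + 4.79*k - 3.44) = 0.05*k^4 + 5.9203*k^3 - 12.1004*k^2 + 35.3335*k - 21.2248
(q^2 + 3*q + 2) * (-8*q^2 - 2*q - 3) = -8*q^4 - 26*q^3 - 25*q^2 - 13*q - 6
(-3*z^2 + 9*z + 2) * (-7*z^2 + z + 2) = 21*z^4 - 66*z^3 - 11*z^2 + 20*z + 4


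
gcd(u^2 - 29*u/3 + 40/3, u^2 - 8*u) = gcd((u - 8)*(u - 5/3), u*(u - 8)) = u - 8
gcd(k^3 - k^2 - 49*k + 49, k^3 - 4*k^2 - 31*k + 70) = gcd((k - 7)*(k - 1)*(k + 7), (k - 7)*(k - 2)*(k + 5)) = k - 7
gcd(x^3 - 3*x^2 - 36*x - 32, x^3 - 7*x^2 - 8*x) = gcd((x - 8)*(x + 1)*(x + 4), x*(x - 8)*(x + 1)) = x^2 - 7*x - 8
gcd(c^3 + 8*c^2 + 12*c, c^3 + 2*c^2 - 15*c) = c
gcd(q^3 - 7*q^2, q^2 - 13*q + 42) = q - 7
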